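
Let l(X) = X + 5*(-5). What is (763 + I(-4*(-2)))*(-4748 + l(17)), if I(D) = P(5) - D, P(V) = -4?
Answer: -3571756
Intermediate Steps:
l(X) = -25 + X (l(X) = X - 25 = -25 + X)
I(D) = -4 - D
(763 + I(-4*(-2)))*(-4748 + l(17)) = (763 + (-4 - (-4)*(-2)))*(-4748 + (-25 + 17)) = (763 + (-4 - 1*8))*(-4748 - 8) = (763 + (-4 - 8))*(-4756) = (763 - 12)*(-4756) = 751*(-4756) = -3571756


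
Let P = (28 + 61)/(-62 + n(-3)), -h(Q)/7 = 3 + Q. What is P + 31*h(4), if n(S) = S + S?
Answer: -103381/68 ≈ -1520.3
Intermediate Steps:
n(S) = 2*S
h(Q) = -21 - 7*Q (h(Q) = -7*(3 + Q) = -21 - 7*Q)
P = -89/68 (P = (28 + 61)/(-62 + 2*(-3)) = 89/(-62 - 6) = 89/(-68) = 89*(-1/68) = -89/68 ≈ -1.3088)
P + 31*h(4) = -89/68 + 31*(-21 - 7*4) = -89/68 + 31*(-21 - 28) = -89/68 + 31*(-49) = -89/68 - 1519 = -103381/68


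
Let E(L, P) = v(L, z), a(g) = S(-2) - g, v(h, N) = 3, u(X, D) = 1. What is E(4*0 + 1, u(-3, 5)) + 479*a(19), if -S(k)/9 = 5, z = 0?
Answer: -30653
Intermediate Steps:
S(k) = -45 (S(k) = -9*5 = -45)
a(g) = -45 - g
E(L, P) = 3
E(4*0 + 1, u(-3, 5)) + 479*a(19) = 3 + 479*(-45 - 1*19) = 3 + 479*(-45 - 19) = 3 + 479*(-64) = 3 - 30656 = -30653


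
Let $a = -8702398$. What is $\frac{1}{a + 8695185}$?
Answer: $- \frac{1}{7213} \approx -0.00013864$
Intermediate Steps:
$\frac{1}{a + 8695185} = \frac{1}{-8702398 + 8695185} = \frac{1}{-7213} = - \frac{1}{7213}$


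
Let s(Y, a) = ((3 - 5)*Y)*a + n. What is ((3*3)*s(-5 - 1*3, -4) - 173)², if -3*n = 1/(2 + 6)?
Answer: 35940025/64 ≈ 5.6156e+5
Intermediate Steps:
n = -1/24 (n = -1/(3*(2 + 6)) = -⅓/8 = -⅓*⅛ = -1/24 ≈ -0.041667)
s(Y, a) = -1/24 - 2*Y*a (s(Y, a) = ((3 - 5)*Y)*a - 1/24 = (-2*Y)*a - 1/24 = -2*Y*a - 1/24 = -1/24 - 2*Y*a)
((3*3)*s(-5 - 1*3, -4) - 173)² = ((3*3)*(-1/24 - 2*(-5 - 1*3)*(-4)) - 173)² = (9*(-1/24 - 2*(-5 - 3)*(-4)) - 173)² = (9*(-1/24 - 2*(-8)*(-4)) - 173)² = (9*(-1/24 - 64) - 173)² = (9*(-1537/24) - 173)² = (-4611/8 - 173)² = (-5995/8)² = 35940025/64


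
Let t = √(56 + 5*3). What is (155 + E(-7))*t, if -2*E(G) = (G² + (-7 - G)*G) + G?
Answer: 134*√71 ≈ 1129.1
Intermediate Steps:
t = √71 (t = √(56 + 15) = √71 ≈ 8.4261)
E(G) = -G/2 - G²/2 - G*(-7 - G)/2 (E(G) = -((G² + (-7 - G)*G) + G)/2 = -((G² + G*(-7 - G)) + G)/2 = -(G + G² + G*(-7 - G))/2 = -G/2 - G²/2 - G*(-7 - G)/2)
(155 + E(-7))*t = (155 + 3*(-7))*√71 = (155 - 21)*√71 = 134*√71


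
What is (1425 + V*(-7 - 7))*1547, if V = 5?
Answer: 2096185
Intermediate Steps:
(1425 + V*(-7 - 7))*1547 = (1425 + 5*(-7 - 7))*1547 = (1425 + 5*(-14))*1547 = (1425 - 70)*1547 = 1355*1547 = 2096185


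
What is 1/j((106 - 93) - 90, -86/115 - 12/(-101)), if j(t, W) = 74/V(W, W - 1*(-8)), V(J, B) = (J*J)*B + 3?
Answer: 9270750028629/115954968469750 ≈ 0.079951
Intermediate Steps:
V(J, B) = 3 + B*J**2 (V(J, B) = J**2*B + 3 = B*J**2 + 3 = 3 + B*J**2)
j(t, W) = 74/(3 + W**2*(8 + W)) (j(t, W) = 74/(3 + (W - 1*(-8))*W**2) = 74/(3 + (W + 8)*W**2) = 74/(3 + (8 + W)*W**2) = 74/(3 + W**2*(8 + W)))
1/j((106 - 93) - 90, -86/115 - 12/(-101)) = 1/(74/(3 + (-86/115 - 12/(-101))**2*(8 + (-86/115 - 12/(-101))))) = 1/(74/(3 + (-86*1/115 - 12*(-1/101))**2*(8 + (-86*1/115 - 12*(-1/101))))) = 1/(74/(3 + (-86/115 + 12/101)**2*(8 + (-86/115 + 12/101)))) = 1/(74/(3 + (-7306/11615)**2*(8 - 7306/11615))) = 1/(74/(3 + (53377636/134908225)*(85614/11615))) = 1/(74/(3 + 4569872928504/1566959033375)) = 1/(74/(9270750028629/1566959033375)) = 1/(74*(1566959033375/9270750028629)) = 1/(115954968469750/9270750028629) = 9270750028629/115954968469750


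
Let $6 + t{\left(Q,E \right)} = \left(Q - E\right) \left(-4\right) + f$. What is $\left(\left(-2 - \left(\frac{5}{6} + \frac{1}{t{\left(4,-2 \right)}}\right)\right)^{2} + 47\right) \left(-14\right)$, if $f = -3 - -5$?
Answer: $- \frac{386857}{504} \approx -767.57$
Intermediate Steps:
$f = 2$ ($f = -3 + 5 = 2$)
$t{\left(Q,E \right)} = -4 - 4 Q + 4 E$ ($t{\left(Q,E \right)} = -6 + \left(\left(Q - E\right) \left(-4\right) + 2\right) = -6 + \left(\left(- 4 Q + 4 E\right) + 2\right) = -6 + \left(2 - 4 Q + 4 E\right) = -4 - 4 Q + 4 E$)
$\left(\left(-2 - \left(\frac{5}{6} + \frac{1}{t{\left(4,-2 \right)}}\right)\right)^{2} + 47\right) \left(-14\right) = \left(\left(-2 - \left(\frac{5}{6} + \frac{1}{-4 - 16 + 4 \left(-2\right)}\right)\right)^{2} + 47\right) \left(-14\right) = \left(\left(-2 - \left(\frac{5}{6} + \frac{1}{-4 - 16 - 8}\right)\right)^{2} + 47\right) \left(-14\right) = \left(\left(-2 - \frac{67}{84}\right)^{2} + 47\right) \left(-14\right) = \left(\left(- \frac{235}{84}\right)^{2} + 47\right) \left(-14\right) = \left(\frac{55225}{7056} + 47\right) \left(-14\right) = \frac{386857}{7056} \left(-14\right) = - \frac{386857}{504}$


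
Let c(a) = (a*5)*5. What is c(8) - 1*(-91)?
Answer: 291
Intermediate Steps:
c(a) = 25*a (c(a) = (5*a)*5 = 25*a)
c(8) - 1*(-91) = 25*8 - 1*(-91) = 200 + 91 = 291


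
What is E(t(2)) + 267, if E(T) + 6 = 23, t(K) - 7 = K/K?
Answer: 284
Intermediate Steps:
t(K) = 8 (t(K) = 7 + K/K = 7 + 1 = 8)
E(T) = 17 (E(T) = -6 + 23 = 17)
E(t(2)) + 267 = 17 + 267 = 284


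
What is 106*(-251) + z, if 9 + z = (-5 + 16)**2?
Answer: -26494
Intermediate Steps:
z = 112 (z = -9 + (-5 + 16)**2 = -9 + 11**2 = -9 + 121 = 112)
106*(-251) + z = 106*(-251) + 112 = -26606 + 112 = -26494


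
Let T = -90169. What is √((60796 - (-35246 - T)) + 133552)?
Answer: 65*√33 ≈ 373.40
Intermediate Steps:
√((60796 - (-35246 - T)) + 133552) = √((60796 - (-35246 - 1*(-90169))) + 133552) = √((60796 - (-35246 + 90169)) + 133552) = √((60796 - 1*54923) + 133552) = √((60796 - 54923) + 133552) = √(5873 + 133552) = √139425 = 65*√33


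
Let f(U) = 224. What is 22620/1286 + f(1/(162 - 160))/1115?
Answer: 12754682/716945 ≈ 17.790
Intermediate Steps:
22620/1286 + f(1/(162 - 160))/1115 = 22620/1286 + 224/1115 = 22620*(1/1286) + 224*(1/1115) = 11310/643 + 224/1115 = 12754682/716945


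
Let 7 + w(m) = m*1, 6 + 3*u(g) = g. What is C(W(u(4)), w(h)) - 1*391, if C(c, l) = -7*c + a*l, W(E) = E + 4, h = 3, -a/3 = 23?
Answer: -415/3 ≈ -138.33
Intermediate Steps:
a = -69 (a = -3*23 = -69)
u(g) = -2 + g/3
w(m) = -7 + m (w(m) = -7 + m*1 = -7 + m)
W(E) = 4 + E
C(c, l) = -69*l - 7*c (C(c, l) = -7*c - 69*l = -69*l - 7*c)
C(W(u(4)), w(h)) - 1*391 = (-69*(-7 + 3) - 7*(4 + (-2 + (1/3)*4))) - 1*391 = (-69*(-4) - 7*(4 + (-2 + 4/3))) - 391 = (276 - 7*(4 - 2/3)) - 391 = (276 - 7*10/3) - 391 = (276 - 70/3) - 391 = 758/3 - 391 = -415/3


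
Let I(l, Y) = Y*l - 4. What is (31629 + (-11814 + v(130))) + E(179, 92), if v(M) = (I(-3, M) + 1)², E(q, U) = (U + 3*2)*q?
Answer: 191806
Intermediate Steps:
E(q, U) = q*(6 + U) (E(q, U) = (U + 6)*q = (6 + U)*q = q*(6 + U))
I(l, Y) = -4 + Y*l
v(M) = (-3 - 3*M)² (v(M) = ((-4 + M*(-3)) + 1)² = ((-4 - 3*M) + 1)² = (-3 - 3*M)²)
(31629 + (-11814 + v(130))) + E(179, 92) = (31629 + (-11814 + 9*(1 + 130)²)) + 179*(6 + 92) = (31629 + (-11814 + 9*131²)) + 179*98 = (31629 + (-11814 + 9*17161)) + 17542 = (31629 + (-11814 + 154449)) + 17542 = (31629 + 142635) + 17542 = 174264 + 17542 = 191806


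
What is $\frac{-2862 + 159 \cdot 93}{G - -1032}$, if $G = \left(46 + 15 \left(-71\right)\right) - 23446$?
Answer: $- \frac{3975}{7811} \approx -0.5089$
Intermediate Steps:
$G = -24465$ ($G = \left(46 - 1065\right) - 23446 = -1019 - 23446 = -24465$)
$\frac{-2862 + 159 \cdot 93}{G - -1032} = \frac{-2862 + 159 \cdot 93}{-24465 - -1032} = \frac{-2862 + 14787}{-24465 + 1032} = \frac{11925}{-23433} = 11925 \left(- \frac{1}{23433}\right) = - \frac{3975}{7811}$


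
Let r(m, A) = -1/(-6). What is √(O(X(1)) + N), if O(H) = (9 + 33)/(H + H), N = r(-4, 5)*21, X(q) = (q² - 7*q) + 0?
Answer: 0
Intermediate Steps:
X(q) = q² - 7*q
r(m, A) = ⅙ (r(m, A) = -1*(-⅙) = ⅙)
N = 7/2 (N = (⅙)*21 = 7/2 ≈ 3.5000)
O(H) = 21/H (O(H) = 42/((2*H)) = 42*(1/(2*H)) = 21/H)
√(O(X(1)) + N) = √(21/((1*(-7 + 1))) + 7/2) = √(21/((1*(-6))) + 7/2) = √(21/(-6) + 7/2) = √(21*(-⅙) + 7/2) = √(-7/2 + 7/2) = √0 = 0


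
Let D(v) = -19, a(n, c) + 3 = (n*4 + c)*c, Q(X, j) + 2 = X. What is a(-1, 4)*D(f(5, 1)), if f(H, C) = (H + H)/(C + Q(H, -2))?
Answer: 57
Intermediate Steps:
Q(X, j) = -2 + X
f(H, C) = 2*H/(-2 + C + H) (f(H, C) = (H + H)/(C + (-2 + H)) = (2*H)/(-2 + C + H) = 2*H/(-2 + C + H))
a(n, c) = -3 + c*(c + 4*n) (a(n, c) = -3 + (n*4 + c)*c = -3 + (4*n + c)*c = -3 + (c + 4*n)*c = -3 + c*(c + 4*n))
a(-1, 4)*D(f(5, 1)) = (-3 + 4² + 4*4*(-1))*(-19) = (-3 + 16 - 16)*(-19) = -3*(-19) = 57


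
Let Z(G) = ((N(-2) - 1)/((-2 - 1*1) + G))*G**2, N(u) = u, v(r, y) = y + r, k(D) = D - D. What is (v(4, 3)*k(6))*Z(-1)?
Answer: 0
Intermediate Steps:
k(D) = 0
v(r, y) = r + y
Z(G) = -3*G**2/(-3 + G) (Z(G) = ((-2 - 1)/((-2 - 1*1) + G))*G**2 = (-3/((-2 - 1) + G))*G**2 = (-3/(-3 + G))*G**2 = -3*G**2/(-3 + G))
(v(4, 3)*k(6))*Z(-1) = ((4 + 3)*0)*(-3*(-1)**2/(-3 - 1)) = (7*0)*(-3*1/(-4)) = 0*(-3*1*(-1/4)) = 0*(3/4) = 0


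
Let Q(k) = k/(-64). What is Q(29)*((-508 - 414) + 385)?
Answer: 15573/64 ≈ 243.33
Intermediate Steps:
Q(k) = -k/64 (Q(k) = k*(-1/64) = -k/64)
Q(29)*((-508 - 414) + 385) = (-1/64*29)*((-508 - 414) + 385) = -29*(-922 + 385)/64 = -29/64*(-537) = 15573/64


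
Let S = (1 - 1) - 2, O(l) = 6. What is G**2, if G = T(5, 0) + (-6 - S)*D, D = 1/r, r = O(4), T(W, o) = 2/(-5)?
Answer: 256/225 ≈ 1.1378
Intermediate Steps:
T(W, o) = -2/5 (T(W, o) = 2*(-1/5) = -2/5)
S = -2 (S = 0 - 2 = -2)
r = 6
D = 1/6 ≈ 0.16667
G = -16/15 (G = -2/5 + (-6 - 1*(-2))*(1/6) = -2/5 + (-6 + 2)*(1/6) = -2/5 - 4*1/6 = -2/5 - 2/3 = -16/15 ≈ -1.0667)
G**2 = (-16/15)**2 = 256/225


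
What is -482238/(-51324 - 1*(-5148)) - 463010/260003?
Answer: 17333896159/2000983088 ≈ 8.6627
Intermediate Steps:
-482238/(-51324 - 1*(-5148)) - 463010/260003 = -482238/(-51324 + 5148) - 463010*1/260003 = -482238/(-46176) - 463010/260003 = -482238*(-1/46176) - 463010/260003 = 80373/7696 - 463010/260003 = 17333896159/2000983088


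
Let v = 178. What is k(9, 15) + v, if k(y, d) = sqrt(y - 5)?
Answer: 180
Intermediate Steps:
k(y, d) = sqrt(-5 + y)
k(9, 15) + v = sqrt(-5 + 9) + 178 = sqrt(4) + 178 = 2 + 178 = 180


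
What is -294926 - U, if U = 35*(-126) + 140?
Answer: -290656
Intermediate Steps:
U = -4270 (U = -4410 + 140 = -4270)
-294926 - U = -294926 - 1*(-4270) = -294926 + 4270 = -290656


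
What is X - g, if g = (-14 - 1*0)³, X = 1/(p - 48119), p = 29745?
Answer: 50418255/18374 ≈ 2744.0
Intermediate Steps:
X = -1/18374 (X = 1/(29745 - 48119) = 1/(-18374) = -1/18374 ≈ -5.4425e-5)
g = -2744 (g = (-14 + 0)³ = (-14)³ = -2744)
X - g = -1/18374 - 1*(-2744) = -1/18374 + 2744 = 50418255/18374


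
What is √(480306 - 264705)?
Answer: √215601 ≈ 464.33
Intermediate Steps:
√(480306 - 264705) = √215601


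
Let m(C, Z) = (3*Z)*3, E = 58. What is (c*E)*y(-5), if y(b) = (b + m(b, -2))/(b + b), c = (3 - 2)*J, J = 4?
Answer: 2668/5 ≈ 533.60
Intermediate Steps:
m(C, Z) = 9*Z
c = 4 (c = (3 - 2)*4 = 1*4 = 4)
y(b) = (-18 + b)/(2*b) (y(b) = (b + 9*(-2))/(b + b) = (b - 18)/((2*b)) = (-18 + b)*(1/(2*b)) = (-18 + b)/(2*b))
(c*E)*y(-5) = (4*58)*((½)*(-18 - 5)/(-5)) = 232*((½)*(-⅕)*(-23)) = 232*(23/10) = 2668/5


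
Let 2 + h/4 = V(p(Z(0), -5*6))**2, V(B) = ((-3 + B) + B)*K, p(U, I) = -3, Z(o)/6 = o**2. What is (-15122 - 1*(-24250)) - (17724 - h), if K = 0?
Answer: -8604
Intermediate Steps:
Z(o) = 6*o**2
V(B) = 0 (V(B) = ((-3 + B) + B)*0 = (-3 + 2*B)*0 = 0)
h = -8 (h = -8 + 4*0**2 = -8 + 4*0 = -8 + 0 = -8)
(-15122 - 1*(-24250)) - (17724 - h) = (-15122 - 1*(-24250)) - (17724 - 1*(-8)) = (-15122 + 24250) - (17724 + 8) = 9128 - 1*17732 = 9128 - 17732 = -8604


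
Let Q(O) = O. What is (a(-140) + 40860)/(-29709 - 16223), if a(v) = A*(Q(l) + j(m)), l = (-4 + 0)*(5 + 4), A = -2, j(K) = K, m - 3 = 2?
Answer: -20461/22966 ≈ -0.89093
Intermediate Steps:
m = 5 (m = 3 + 2 = 5)
l = -36 (l = -4*9 = -36)
a(v) = 62 (a(v) = -2*(-36 + 5) = -2*(-31) = 62)
(a(-140) + 40860)/(-29709 - 16223) = (62 + 40860)/(-29709 - 16223) = 40922/(-45932) = 40922*(-1/45932) = -20461/22966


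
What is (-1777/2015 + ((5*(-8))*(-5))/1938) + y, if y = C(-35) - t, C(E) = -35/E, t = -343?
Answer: 670151627/1952535 ≈ 343.22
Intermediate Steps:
y = 344 (y = -35/(-35) - 1*(-343) = -35*(-1/35) + 343 = 1 + 343 = 344)
(-1777/2015 + ((5*(-8))*(-5))/1938) + y = (-1777/2015 + ((5*(-8))*(-5))/1938) + 344 = (-1777*1/2015 - 40*(-5)*(1/1938)) + 344 = (-1777/2015 + 200*(1/1938)) + 344 = (-1777/2015 + 100/969) + 344 = -1520413/1952535 + 344 = 670151627/1952535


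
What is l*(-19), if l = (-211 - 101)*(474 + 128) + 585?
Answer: 3557541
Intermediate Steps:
l = -187239 (l = -312*602 + 585 = -187824 + 585 = -187239)
l*(-19) = -187239*(-19) = 3557541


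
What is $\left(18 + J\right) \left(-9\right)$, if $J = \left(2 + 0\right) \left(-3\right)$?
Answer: $-108$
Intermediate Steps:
$J = -6$ ($J = 2 \left(-3\right) = -6$)
$\left(18 + J\right) \left(-9\right) = \left(18 - 6\right) \left(-9\right) = 12 \left(-9\right) = -108$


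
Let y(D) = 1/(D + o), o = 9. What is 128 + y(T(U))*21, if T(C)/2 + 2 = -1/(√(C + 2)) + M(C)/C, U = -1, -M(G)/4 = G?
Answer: 619/5 ≈ 123.80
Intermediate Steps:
M(G) = -4*G
T(C) = -12 - 2/√(2 + C) (T(C) = -4 + 2*(-1/(√(C + 2)) + (-4*C)/C) = -4 + 2*(-1/(√(2 + C)) - 4) = -4 + 2*(-1/√(2 + C) - 4) = -4 + 2*(-4 - 1/√(2 + C)) = -4 + (-8 - 2/√(2 + C)) = -12 - 2/√(2 + C))
y(D) = 1/(9 + D) (y(D) = 1/(D + 9) = 1/(9 + D))
128 + y(T(U))*21 = 128 + 21/(9 + (-12 - 2/√(2 - 1))) = 128 + 21/(9 + (-12 - 2/√1)) = 128 + 21/(9 + (-12 - 2*1)) = 128 + 21/(9 + (-12 - 2)) = 128 + 21/(9 - 14) = 128 + 21/(-5) = 128 - ⅕*21 = 128 - 21/5 = 619/5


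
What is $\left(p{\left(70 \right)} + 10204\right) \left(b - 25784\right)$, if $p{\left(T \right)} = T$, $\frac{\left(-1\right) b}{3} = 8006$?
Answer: $-511665748$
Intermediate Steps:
$b = -24018$ ($b = \left(-3\right) 8006 = -24018$)
$\left(p{\left(70 \right)} + 10204\right) \left(b - 25784\right) = \left(70 + 10204\right) \left(-24018 - 25784\right) = 10274 \left(-49802\right) = -511665748$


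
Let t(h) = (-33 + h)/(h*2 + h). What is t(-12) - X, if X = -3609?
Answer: 14441/4 ≈ 3610.3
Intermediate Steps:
t(h) = (-33 + h)/(3*h) (t(h) = (-33 + h)/(2*h + h) = (-33 + h)/((3*h)) = (-33 + h)*(1/(3*h)) = (-33 + h)/(3*h))
t(-12) - X = (1/3)*(-33 - 12)/(-12) - 1*(-3609) = (1/3)*(-1/12)*(-45) + 3609 = 5/4 + 3609 = 14441/4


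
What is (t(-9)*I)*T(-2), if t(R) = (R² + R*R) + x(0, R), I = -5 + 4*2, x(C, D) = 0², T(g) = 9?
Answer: 4374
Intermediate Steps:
x(C, D) = 0
I = 3 (I = -5 + 8 = 3)
t(R) = 2*R² (t(R) = (R² + R*R) + 0 = (R² + R²) + 0 = 2*R² + 0 = 2*R²)
(t(-9)*I)*T(-2) = ((2*(-9)²)*3)*9 = ((2*81)*3)*9 = (162*3)*9 = 486*9 = 4374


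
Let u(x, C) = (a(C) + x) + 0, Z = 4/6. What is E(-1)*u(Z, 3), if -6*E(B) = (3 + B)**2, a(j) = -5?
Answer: 26/9 ≈ 2.8889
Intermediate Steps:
Z = 2/3 (Z = 4*(1/6) = 2/3 ≈ 0.66667)
u(x, C) = -5 + x (u(x, C) = (-5 + x) + 0 = -5 + x)
E(B) = -(3 + B)**2/6
E(-1)*u(Z, 3) = (-(3 - 1)**2/6)*(-5 + 2/3) = -1/6*2**2*(-13/3) = -1/6*4*(-13/3) = -2/3*(-13/3) = 26/9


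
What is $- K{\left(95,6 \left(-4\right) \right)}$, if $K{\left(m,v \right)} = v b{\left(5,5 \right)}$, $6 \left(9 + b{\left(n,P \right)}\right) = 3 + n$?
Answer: $-184$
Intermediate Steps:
$b{\left(n,P \right)} = - \frac{17}{2} + \frac{n}{6}$ ($b{\left(n,P \right)} = -9 + \frac{3 + n}{6} = -9 + \left(\frac{1}{2} + \frac{n}{6}\right) = - \frac{17}{2} + \frac{n}{6}$)
$K{\left(m,v \right)} = - \frac{23 v}{3}$ ($K{\left(m,v \right)} = v \left(- \frac{17}{2} + \frac{1}{6} \cdot 5\right) = v \left(- \frac{17}{2} + \frac{5}{6}\right) = v \left(- \frac{23}{3}\right) = - \frac{23 v}{3}$)
$- K{\left(95,6 \left(-4\right) \right)} = - \frac{\left(-23\right) 6 \left(-4\right)}{3} = - \frac{\left(-23\right) \left(-24\right)}{3} = \left(-1\right) 184 = -184$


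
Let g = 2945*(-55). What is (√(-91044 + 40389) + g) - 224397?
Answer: -386372 + I*√50655 ≈ -3.8637e+5 + 225.07*I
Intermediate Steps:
g = -161975
(√(-91044 + 40389) + g) - 224397 = (√(-91044 + 40389) - 161975) - 224397 = (√(-50655) - 161975) - 224397 = (I*√50655 - 161975) - 224397 = (-161975 + I*√50655) - 224397 = -386372 + I*√50655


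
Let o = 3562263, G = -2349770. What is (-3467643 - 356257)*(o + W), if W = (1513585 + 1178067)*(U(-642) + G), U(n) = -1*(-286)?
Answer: 24182304387071789500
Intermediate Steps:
U(n) = 286
W = -6323993307568 (W = (1513585 + 1178067)*(286 - 2349770) = 2691652*(-2349484) = -6323993307568)
(-3467643 - 356257)*(o + W) = (-3467643 - 356257)*(3562263 - 6323993307568) = -3823900*(-6323989745305) = 24182304387071789500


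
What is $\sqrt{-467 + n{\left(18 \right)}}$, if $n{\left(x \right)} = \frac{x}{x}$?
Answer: $i \sqrt{466} \approx 21.587 i$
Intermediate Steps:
$n{\left(x \right)} = 1$
$\sqrt{-467 + n{\left(18 \right)}} = \sqrt{-467 + 1} = \sqrt{-466} = i \sqrt{466}$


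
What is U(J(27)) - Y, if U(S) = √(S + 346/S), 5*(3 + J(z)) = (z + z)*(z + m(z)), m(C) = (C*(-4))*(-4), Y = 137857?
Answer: -137857 + √75998801675805/123855 ≈ -1.3779e+5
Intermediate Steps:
m(C) = 16*C (m(C) = -4*C*(-4) = 16*C)
J(z) = -3 + 34*z²/5 (J(z) = -3 + ((z + z)*(z + 16*z))/5 = -3 + ((2*z)*(17*z))/5 = -3 + (34*z²)/5 = -3 + 34*z²/5)
U(J(27)) - Y = √((-3 + (34/5)*27²) + 346/(-3 + (34/5)*27²)) - 1*137857 = √((-3 + (34/5)*729) + 346/(-3 + (34/5)*729)) - 137857 = √((-3 + 24786/5) + 346/(-3 + 24786/5)) - 137857 = √(24771/5 + 346/(24771/5)) - 137857 = √(24771/5 + 346*(5/24771)) - 137857 = √(24771/5 + 1730/24771) - 137857 = √(613611091/123855) - 137857 = √75998801675805/123855 - 137857 = -137857 + √75998801675805/123855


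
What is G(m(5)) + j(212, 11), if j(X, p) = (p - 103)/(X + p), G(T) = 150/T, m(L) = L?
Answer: 6598/223 ≈ 29.587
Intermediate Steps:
j(X, p) = (-103 + p)/(X + p)
G(m(5)) + j(212, 11) = 150/5 + (-103 + 11)/(212 + 11) = 150*(⅕) - 92/223 = 30 + (1/223)*(-92) = 30 - 92/223 = 6598/223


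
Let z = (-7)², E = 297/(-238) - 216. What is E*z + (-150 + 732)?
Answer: -342147/34 ≈ -10063.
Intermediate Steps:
E = -51705/238 (E = 297*(-1/238) - 216 = -297/238 - 216 = -51705/238 ≈ -217.25)
z = 49
E*z + (-150 + 732) = -51705/238*49 + (-150 + 732) = -361935/34 + 582 = -342147/34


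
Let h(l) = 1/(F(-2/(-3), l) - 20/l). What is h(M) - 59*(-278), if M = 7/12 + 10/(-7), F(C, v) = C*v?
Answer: 3389301824/206639 ≈ 16402.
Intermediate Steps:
M = -71/84 (M = 7*(1/12) + 10*(-1/7) = 7/12 - 10/7 = -71/84 ≈ -0.84524)
h(l) = 1/(-20/l + 2*l/3) (h(l) = 1/((-2/(-3))*l - 20/l) = 1/((-2*(-1/3))*l - 20/l) = 1/(2*l/3 - 20/l) = 1/(-20/l + 2*l/3))
h(M) - 59*(-278) = (3/2)*(-71/84)/(-30 + (-71/84)**2) - 59*(-278) = (3/2)*(-71/84)/(-30 + 5041/7056) + 16402 = (3/2)*(-71/84)/(-206639/7056) + 16402 = (3/2)*(-71/84)*(-7056/206639) + 16402 = 8946/206639 + 16402 = 3389301824/206639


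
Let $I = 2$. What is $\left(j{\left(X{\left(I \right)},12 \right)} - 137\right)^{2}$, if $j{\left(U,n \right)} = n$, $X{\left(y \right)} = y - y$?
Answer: $15625$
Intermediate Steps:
$X{\left(y \right)} = 0$
$\left(j{\left(X{\left(I \right)},12 \right)} - 137\right)^{2} = \left(12 - 137\right)^{2} = \left(-125\right)^{2} = 15625$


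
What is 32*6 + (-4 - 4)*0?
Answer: 192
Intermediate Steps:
32*6 + (-4 - 4)*0 = 192 - 8*0 = 192 + 0 = 192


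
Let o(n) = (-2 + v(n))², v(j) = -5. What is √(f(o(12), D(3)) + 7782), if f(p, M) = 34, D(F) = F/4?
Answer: 2*√1954 ≈ 88.408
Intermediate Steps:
D(F) = F/4 (D(F) = F*(¼) = F/4)
o(n) = 49 (o(n) = (-2 - 5)² = (-7)² = 49)
√(f(o(12), D(3)) + 7782) = √(34 + 7782) = √7816 = 2*√1954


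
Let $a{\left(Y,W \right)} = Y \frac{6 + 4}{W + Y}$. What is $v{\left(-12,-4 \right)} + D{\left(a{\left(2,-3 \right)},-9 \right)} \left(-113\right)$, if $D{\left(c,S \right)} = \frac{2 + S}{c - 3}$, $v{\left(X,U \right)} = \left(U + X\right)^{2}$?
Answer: $\frac{5097}{23} \approx 221.61$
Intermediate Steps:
$a{\left(Y,W \right)} = \frac{10 Y}{W + Y}$ ($a{\left(Y,W \right)} = Y \frac{10}{W + Y} = \frac{10 Y}{W + Y}$)
$D{\left(c,S \right)} = \frac{2 + S}{-3 + c}$
$v{\left(-12,-4 \right)} + D{\left(a{\left(2,-3 \right)},-9 \right)} \left(-113\right) = \left(-4 - 12\right)^{2} + \frac{2 - 9}{-3 + 10 \cdot 2 \frac{1}{-3 + 2}} \left(-113\right) = \left(-16\right)^{2} + \frac{1}{-3 + 10 \cdot 2 \frac{1}{-1}} \left(-7\right) \left(-113\right) = 256 + \frac{1}{-3 + 10 \cdot 2 \left(-1\right)} \left(-7\right) \left(-113\right) = 256 + \frac{1}{-3 - 20} \left(-7\right) \left(-113\right) = 256 + \frac{1}{-23} \left(-7\right) \left(-113\right) = 256 + \left(- \frac{1}{23}\right) \left(-7\right) \left(-113\right) = 256 + \frac{7}{23} \left(-113\right) = 256 - \frac{791}{23} = \frac{5097}{23}$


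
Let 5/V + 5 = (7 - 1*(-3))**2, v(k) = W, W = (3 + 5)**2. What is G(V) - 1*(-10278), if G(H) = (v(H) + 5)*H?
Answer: 195351/19 ≈ 10282.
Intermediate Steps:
W = 64 (W = 8**2 = 64)
v(k) = 64
V = 1/19 (V = 5/(-5 + (7 - 1*(-3))**2) = 5/(-5 + (7 + 3)**2) = 5/(-5 + 10**2) = 5/(-5 + 100) = 5/95 = 5*(1/95) = 1/19 ≈ 0.052632)
G(H) = 69*H (G(H) = (64 + 5)*H = 69*H)
G(V) - 1*(-10278) = 69*(1/19) - 1*(-10278) = 69/19 + 10278 = 195351/19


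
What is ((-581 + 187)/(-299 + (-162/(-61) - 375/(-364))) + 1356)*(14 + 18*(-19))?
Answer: -2919281292832/6557153 ≈ -4.4521e+5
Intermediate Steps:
((-581 + 187)/(-299 + (-162/(-61) - 375/(-364))) + 1356)*(14 + 18*(-19)) = (-394/(-299 + (-162*(-1/61) - 375*(-1/364))) + 1356)*(14 - 342) = (-394/(-299 + (162/61 + 375/364)) + 1356)*(-328) = (-394/(-299 + 81843/22204) + 1356)*(-328) = (-394/(-6557153/22204) + 1356)*(-328) = (-394*(-22204/6557153) + 1356)*(-328) = (8748376/6557153 + 1356)*(-328) = (8900247844/6557153)*(-328) = -2919281292832/6557153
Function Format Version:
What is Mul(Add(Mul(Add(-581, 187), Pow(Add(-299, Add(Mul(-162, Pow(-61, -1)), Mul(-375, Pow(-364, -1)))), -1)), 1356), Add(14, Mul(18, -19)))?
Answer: Rational(-2919281292832, 6557153) ≈ -4.4521e+5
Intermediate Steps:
Mul(Add(Mul(Add(-581, 187), Pow(Add(-299, Add(Mul(-162, Pow(-61, -1)), Mul(-375, Pow(-364, -1)))), -1)), 1356), Add(14, Mul(18, -19))) = Mul(Add(Mul(-394, Pow(Add(-299, Add(Mul(-162, Rational(-1, 61)), Mul(-375, Rational(-1, 364)))), -1)), 1356), Add(14, -342)) = Mul(Add(Mul(-394, Pow(Add(-299, Add(Rational(162, 61), Rational(375, 364))), -1)), 1356), -328) = Mul(Add(Mul(-394, Pow(Add(-299, Rational(81843, 22204)), -1)), 1356), -328) = Mul(Add(Mul(-394, Pow(Rational(-6557153, 22204), -1)), 1356), -328) = Mul(Add(Mul(-394, Rational(-22204, 6557153)), 1356), -328) = Mul(Add(Rational(8748376, 6557153), 1356), -328) = Mul(Rational(8900247844, 6557153), -328) = Rational(-2919281292832, 6557153)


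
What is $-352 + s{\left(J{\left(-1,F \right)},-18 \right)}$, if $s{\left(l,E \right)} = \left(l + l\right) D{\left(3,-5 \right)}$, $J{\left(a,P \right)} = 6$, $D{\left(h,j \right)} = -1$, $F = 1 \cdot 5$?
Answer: $-364$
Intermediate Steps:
$F = 5$
$s{\left(l,E \right)} = - 2 l$ ($s{\left(l,E \right)} = \left(l + l\right) \left(-1\right) = 2 l \left(-1\right) = - 2 l$)
$-352 + s{\left(J{\left(-1,F \right)},-18 \right)} = -352 - 12 = -364$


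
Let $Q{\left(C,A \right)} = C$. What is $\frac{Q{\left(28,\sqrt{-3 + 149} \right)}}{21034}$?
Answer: $\frac{14}{10517} \approx 0.0013312$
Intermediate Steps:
$\frac{Q{\left(28,\sqrt{-3 + 149} \right)}}{21034} = \frac{28}{21034} = 28 \cdot \frac{1}{21034} = \frac{14}{10517}$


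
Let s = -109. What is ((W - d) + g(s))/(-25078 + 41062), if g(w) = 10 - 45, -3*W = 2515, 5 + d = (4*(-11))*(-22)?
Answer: -5509/47952 ≈ -0.11489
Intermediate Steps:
d = 963 (d = -5 + (4*(-11))*(-22) = -5 - 44*(-22) = -5 + 968 = 963)
W = -2515/3 (W = -1/3*2515 = -2515/3 ≈ -838.33)
g(w) = -35
((W - d) + g(s))/(-25078 + 41062) = ((-2515/3 - 1*963) - 35)/(-25078 + 41062) = ((-2515/3 - 963) - 35)/15984 = (-5404/3 - 35)*(1/15984) = -5509/3*1/15984 = -5509/47952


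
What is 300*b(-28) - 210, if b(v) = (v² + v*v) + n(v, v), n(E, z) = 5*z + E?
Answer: 419790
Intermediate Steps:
n(E, z) = E + 5*z
b(v) = 2*v² + 6*v (b(v) = (v² + v*v) + (v + 5*v) = (v² + v²) + 6*v = 2*v² + 6*v)
300*b(-28) - 210 = 300*(2*(-28)*(3 - 28)) - 210 = 300*(2*(-28)*(-25)) - 210 = 300*1400 - 210 = 420000 - 210 = 419790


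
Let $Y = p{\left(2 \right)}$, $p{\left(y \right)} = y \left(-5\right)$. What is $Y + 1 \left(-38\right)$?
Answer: $-48$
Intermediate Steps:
$p{\left(y \right)} = - 5 y$
$Y = -10$ ($Y = \left(-5\right) 2 = -10$)
$Y + 1 \left(-38\right) = -10 + 1 \left(-38\right) = -10 - 38 = -48$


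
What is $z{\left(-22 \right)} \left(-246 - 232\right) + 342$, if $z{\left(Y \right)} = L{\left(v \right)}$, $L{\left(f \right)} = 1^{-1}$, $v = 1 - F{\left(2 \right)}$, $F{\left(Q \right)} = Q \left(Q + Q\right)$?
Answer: $-136$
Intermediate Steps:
$F{\left(Q \right)} = 2 Q^{2}$ ($F{\left(Q \right)} = Q 2 Q = 2 Q^{2}$)
$v = -7$ ($v = 1 - 2 \cdot 2^{2} = 1 - 2 \cdot 4 = 1 - 8 = -7$)
$L{\left(f \right)} = 1$
$z{\left(Y \right)} = 1$
$z{\left(-22 \right)} \left(-246 - 232\right) + 342 = 1 \left(-246 - 232\right) + 342 = 1 \left(-478\right) + 342 = -478 + 342 = -136$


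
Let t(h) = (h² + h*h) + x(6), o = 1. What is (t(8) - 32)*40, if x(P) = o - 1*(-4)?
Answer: 4040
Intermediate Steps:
x(P) = 5 (x(P) = 1 - 1*(-4) = 1 + 4 = 5)
t(h) = 5 + 2*h² (t(h) = (h² + h*h) + 5 = (h² + h²) + 5 = 2*h² + 5 = 5 + 2*h²)
(t(8) - 32)*40 = ((5 + 2*8²) - 32)*40 = ((5 + 2*64) - 32)*40 = ((5 + 128) - 32)*40 = (133 - 32)*40 = 101*40 = 4040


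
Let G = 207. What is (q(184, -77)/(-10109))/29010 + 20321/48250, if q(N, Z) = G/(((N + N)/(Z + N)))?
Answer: 3178333880983/7546611116000 ≈ 0.42116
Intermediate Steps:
q(N, Z) = 207*(N + Z)/(2*N) (q(N, Z) = 207/(((N + N)/(Z + N))) = 207/(((2*N)/(N + Z))) = 207/((2*N/(N + Z))) = 207*((N + Z)/(2*N)) = 207*(N + Z)/(2*N))
(q(184, -77)/(-10109))/29010 + 20321/48250 = (((207/2)*(184 - 77)/184)/(-10109))/29010 + 20321/48250 = (((207/2)*(1/184)*107)*(-1/10109))*(1/29010) + 20321*(1/48250) = ((963/16)*(-1/10109))*(1/29010) + 20321/48250 = -963/161744*1/29010 + 20321/48250 = -321/1564064480 + 20321/48250 = 3178333880983/7546611116000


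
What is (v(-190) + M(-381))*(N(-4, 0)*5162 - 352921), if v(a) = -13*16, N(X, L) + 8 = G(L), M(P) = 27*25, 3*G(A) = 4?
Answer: -542655401/3 ≈ -1.8088e+8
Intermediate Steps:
G(A) = 4/3 (G(A) = (1/3)*4 = 4/3)
M(P) = 675
N(X, L) = -20/3 (N(X, L) = -8 + 4/3 = -20/3)
v(a) = -208
(v(-190) + M(-381))*(N(-4, 0)*5162 - 352921) = (-208 + 675)*(-20/3*5162 - 352921) = 467*(-103240/3 - 352921) = 467*(-1162003/3) = -542655401/3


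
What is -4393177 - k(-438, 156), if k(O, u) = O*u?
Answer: -4324849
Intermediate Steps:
-4393177 - k(-438, 156) = -4393177 - (-438)*156 = -4393177 - 1*(-68328) = -4393177 + 68328 = -4324849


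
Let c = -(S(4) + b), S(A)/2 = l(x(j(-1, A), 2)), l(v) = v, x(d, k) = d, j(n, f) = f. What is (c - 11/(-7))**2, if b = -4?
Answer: 289/49 ≈ 5.8980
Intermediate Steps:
S(A) = 2*A
c = -4 (c = -(2*4 - 4) = -(8 - 4) = -1*4 = -4)
(c - 11/(-7))**2 = (-4 - 11/(-7))**2 = (-4 - 11*(-1/7))**2 = (-4 + 11/7)**2 = (-17/7)**2 = 289/49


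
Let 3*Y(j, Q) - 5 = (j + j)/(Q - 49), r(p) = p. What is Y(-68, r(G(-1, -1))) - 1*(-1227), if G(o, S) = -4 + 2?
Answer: 11066/9 ≈ 1229.6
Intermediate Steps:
G(o, S) = -2
Y(j, Q) = 5/3 + 2*j/(3*(-49 + Q)) (Y(j, Q) = 5/3 + ((j + j)/(Q - 49))/3 = 5/3 + ((2*j)/(-49 + Q))/3 = 5/3 + (2*j/(-49 + Q))/3 = 5/3 + 2*j/(3*(-49 + Q)))
Y(-68, r(G(-1, -1))) - 1*(-1227) = (-245 + 2*(-68) + 5*(-2))/(3*(-49 - 2)) - 1*(-1227) = (1/3)*(-245 - 136 - 10)/(-51) + 1227 = (1/3)*(-1/51)*(-391) + 1227 = 23/9 + 1227 = 11066/9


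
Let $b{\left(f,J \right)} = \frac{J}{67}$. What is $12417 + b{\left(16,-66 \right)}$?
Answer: $\frac{831873}{67} \approx 12416.0$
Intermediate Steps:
$b{\left(f,J \right)} = \frac{J}{67}$ ($b{\left(f,J \right)} = J \frac{1}{67} = \frac{J}{67}$)
$12417 + b{\left(16,-66 \right)} = 12417 + \frac{1}{67} \left(-66\right) = 12417 - \frac{66}{67} = \frac{831873}{67}$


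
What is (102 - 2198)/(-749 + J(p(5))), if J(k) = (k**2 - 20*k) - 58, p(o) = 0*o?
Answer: 2096/807 ≈ 2.5973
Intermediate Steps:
p(o) = 0
J(k) = -58 + k**2 - 20*k
(102 - 2198)/(-749 + J(p(5))) = (102 - 2198)/(-749 + (-58 + 0**2 - 20*0)) = -2096/(-749 + (-58 + 0 + 0)) = -2096/(-749 - 58) = -2096/(-807) = -2096*(-1/807) = 2096/807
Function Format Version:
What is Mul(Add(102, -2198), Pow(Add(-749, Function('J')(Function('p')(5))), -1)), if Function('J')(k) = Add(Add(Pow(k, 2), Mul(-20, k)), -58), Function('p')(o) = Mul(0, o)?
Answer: Rational(2096, 807) ≈ 2.5973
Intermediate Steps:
Function('p')(o) = 0
Function('J')(k) = Add(-58, Pow(k, 2), Mul(-20, k))
Mul(Add(102, -2198), Pow(Add(-749, Function('J')(Function('p')(5))), -1)) = Mul(Add(102, -2198), Pow(Add(-749, Add(-58, Pow(0, 2), Mul(-20, 0))), -1)) = Mul(-2096, Pow(Add(-749, Add(-58, 0, 0)), -1)) = Mul(-2096, Pow(Add(-749, -58), -1)) = Mul(-2096, Pow(-807, -1)) = Mul(-2096, Rational(-1, 807)) = Rational(2096, 807)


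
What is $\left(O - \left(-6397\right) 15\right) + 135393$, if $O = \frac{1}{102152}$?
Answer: $\frac{23632660897}{102152} \approx 2.3135 \cdot 10^{5}$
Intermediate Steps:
$O = \frac{1}{102152} \approx 9.7893 \cdot 10^{-6}$
$\left(O - \left(-6397\right) 15\right) + 135393 = \left(\frac{1}{102152} - \left(-6397\right) 15\right) + 135393 = \left(\frac{1}{102152} - -95955\right) + 135393 = \left(\frac{1}{102152} + 95955\right) + 135393 = \frac{9801995161}{102152} + 135393 = \frac{23632660897}{102152}$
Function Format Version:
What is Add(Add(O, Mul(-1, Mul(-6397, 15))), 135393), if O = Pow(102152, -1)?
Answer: Rational(23632660897, 102152) ≈ 2.3135e+5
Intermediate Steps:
O = Rational(1, 102152) ≈ 9.7893e-6
Add(Add(O, Mul(-1, Mul(-6397, 15))), 135393) = Add(Add(Rational(1, 102152), Mul(-1, Mul(-6397, 15))), 135393) = Add(Add(Rational(1, 102152), Mul(-1, -95955)), 135393) = Add(Add(Rational(1, 102152), 95955), 135393) = Add(Rational(9801995161, 102152), 135393) = Rational(23632660897, 102152)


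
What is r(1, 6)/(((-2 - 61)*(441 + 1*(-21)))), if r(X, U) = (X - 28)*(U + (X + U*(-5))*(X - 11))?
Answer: 74/245 ≈ 0.30204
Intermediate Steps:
r(X, U) = (-28 + X)*(U + (-11 + X)*(X - 5*U)) (r(X, U) = (-28 + X)*(U + (X - 5*U)*(-11 + X)) = (-28 + X)*(U + (-11 + X)*(X - 5*U)))
r(1, 6)/(((-2 - 61)*(441 + 1*(-21)))) = (1**3 - 1568*6 - 39*1**2 + 308*1 - 5*6*1**2 + 196*6*1)/(((-2 - 61)*(441 + 1*(-21)))) = (1 - 9408 - 39*1 + 308 - 5*6*1 + 1176)/((-63*(441 - 21))) = (1 - 9408 - 39 + 308 - 30 + 1176)/((-63*420)) = -7992/(-26460) = -7992*(-1/26460) = 74/245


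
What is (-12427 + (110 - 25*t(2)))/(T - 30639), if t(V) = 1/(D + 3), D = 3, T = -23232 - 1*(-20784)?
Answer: 73927/198522 ≈ 0.37239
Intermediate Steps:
T = -2448 (T = -23232 + 20784 = -2448)
t(V) = ⅙ (t(V) = 1/(3 + 3) = 1/6 = ⅙)
(-12427 + (110 - 25*t(2)))/(T - 30639) = (-12427 + (110 - 25*⅙))/(-2448 - 30639) = (-12427 + (110 - 25/6))/(-33087) = (-12427 + 635/6)*(-1/33087) = -73927/6*(-1/33087) = 73927/198522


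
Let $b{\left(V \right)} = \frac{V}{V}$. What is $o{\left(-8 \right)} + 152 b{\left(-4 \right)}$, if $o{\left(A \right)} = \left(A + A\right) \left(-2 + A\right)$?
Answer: $312$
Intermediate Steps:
$b{\left(V \right)} = 1$
$o{\left(A \right)} = 2 A \left(-2 + A\right)$
$o{\left(-8 \right)} + 152 b{\left(-4 \right)} = 2 \left(-8\right) \left(-2 - 8\right) + 152 \cdot 1 = 2 \left(-8\right) \left(-10\right) + 152 = 160 + 152 = 312$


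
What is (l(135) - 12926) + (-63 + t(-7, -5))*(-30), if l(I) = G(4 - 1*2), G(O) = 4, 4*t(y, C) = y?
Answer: -21959/2 ≈ -10980.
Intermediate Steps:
t(y, C) = y/4
l(I) = 4
(l(135) - 12926) + (-63 + t(-7, -5))*(-30) = (4 - 12926) + (-63 + (¼)*(-7))*(-30) = -12922 + (-63 - 7/4)*(-30) = -12922 - 259/4*(-30) = -12922 + 3885/2 = -21959/2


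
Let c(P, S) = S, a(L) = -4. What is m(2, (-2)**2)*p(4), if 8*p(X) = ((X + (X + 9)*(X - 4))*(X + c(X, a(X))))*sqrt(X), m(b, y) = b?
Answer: 0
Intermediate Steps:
p(X) = sqrt(X)*(-4 + X)*(X + (-4 + X)*(9 + X))/8 (p(X) = (((X + (X + 9)*(X - 4))*(X - 4))*sqrt(X))/8 = (((X + (9 + X)*(-4 + X))*(-4 + X))*sqrt(X))/8 = (((X + (-4 + X)*(9 + X))*(-4 + X))*sqrt(X))/8 = (((-4 + X)*(X + (-4 + X)*(9 + X)))*sqrt(X))/8 = (sqrt(X)*(-4 + X)*(X + (-4 + X)*(9 + X)))/8 = sqrt(X)*(-4 + X)*(X + (-4 + X)*(9 + X))/8)
m(2, (-2)**2)*p(4) = 2*(sqrt(4)*(144 + 4**3 - 60*4 + 2*4**2)/8) = 2*((1/8)*2*(144 + 64 - 240 + 2*16)) = 2*((1/8)*2*(144 + 64 - 240 + 32)) = 2*((1/8)*2*0) = 2*0 = 0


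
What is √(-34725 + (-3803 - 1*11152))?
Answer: 12*I*√345 ≈ 222.89*I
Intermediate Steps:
√(-34725 + (-3803 - 1*11152)) = √(-34725 + (-3803 - 11152)) = √(-34725 - 14955) = √(-49680) = 12*I*√345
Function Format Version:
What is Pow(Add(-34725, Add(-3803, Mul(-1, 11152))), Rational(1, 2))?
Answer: Mul(12, I, Pow(345, Rational(1, 2))) ≈ Mul(222.89, I)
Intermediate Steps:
Pow(Add(-34725, Add(-3803, Mul(-1, 11152))), Rational(1, 2)) = Pow(Add(-34725, Add(-3803, -11152)), Rational(1, 2)) = Pow(Add(-34725, -14955), Rational(1, 2)) = Pow(-49680, Rational(1, 2)) = Mul(12, I, Pow(345, Rational(1, 2)))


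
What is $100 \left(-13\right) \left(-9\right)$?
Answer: $11700$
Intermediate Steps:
$100 \left(-13\right) \left(-9\right) = \left(-1300\right) \left(-9\right) = 11700$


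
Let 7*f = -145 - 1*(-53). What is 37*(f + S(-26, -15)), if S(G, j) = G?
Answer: -10138/7 ≈ -1448.3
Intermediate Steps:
f = -92/7 (f = (-145 - 1*(-53))/7 = (-145 + 53)/7 = (⅐)*(-92) = -92/7 ≈ -13.143)
37*(f + S(-26, -15)) = 37*(-92/7 - 26) = 37*(-274/7) = -10138/7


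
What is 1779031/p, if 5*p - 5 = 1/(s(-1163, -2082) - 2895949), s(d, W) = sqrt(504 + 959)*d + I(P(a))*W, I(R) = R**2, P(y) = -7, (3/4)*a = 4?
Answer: 399651607612248397665/224645653136381 - 10345065265*sqrt(1463)/224645653136381 ≈ 1.7790e+6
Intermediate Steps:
a = 16/3 (a = (4/3)*4 = 16/3 ≈ 5.3333)
s(d, W) = 49*W + d*sqrt(1463) (s(d, W) = sqrt(504 + 959)*d + (-7)**2*W = sqrt(1463)*d + 49*W = d*sqrt(1463) + 49*W = 49*W + d*sqrt(1463))
p = 1 + 1/(5*(-2997967 - 1163*sqrt(1463))) (p = 1 + 1/(5*((49*(-2082) - 1163*sqrt(1463)) - 2895949)) = 1 + 1/(5*((-102018 - 1163*sqrt(1463)) - 2895949)) = 1 + 1/(5*(-2997967 - 1163*sqrt(1463))) ≈ 1.0000)
1779031/p = 1779031/(6418447660749/6418448089030 + 1163*sqrt(1463)/44929136623210)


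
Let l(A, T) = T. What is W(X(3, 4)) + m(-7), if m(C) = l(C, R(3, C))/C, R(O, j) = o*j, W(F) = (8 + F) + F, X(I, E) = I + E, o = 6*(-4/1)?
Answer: -2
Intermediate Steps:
o = -24 (o = 6*(-4*1) = 6*(-4) = -24)
X(I, E) = E + I
W(F) = 8 + 2*F
R(O, j) = -24*j
m(C) = -24 (m(C) = (-24*C)/C = -24)
W(X(3, 4)) + m(-7) = (8 + 2*(4 + 3)) - 24 = (8 + 2*7) - 24 = (8 + 14) - 24 = 22 - 24 = -2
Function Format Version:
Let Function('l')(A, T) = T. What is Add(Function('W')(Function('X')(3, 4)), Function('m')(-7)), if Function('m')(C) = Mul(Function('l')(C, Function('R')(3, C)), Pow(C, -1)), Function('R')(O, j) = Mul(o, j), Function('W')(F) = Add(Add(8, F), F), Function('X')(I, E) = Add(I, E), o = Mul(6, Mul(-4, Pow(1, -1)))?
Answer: -2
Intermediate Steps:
o = -24 (o = Mul(6, Mul(-4, 1)) = Mul(6, -4) = -24)
Function('X')(I, E) = Add(E, I)
Function('W')(F) = Add(8, Mul(2, F))
Function('R')(O, j) = Mul(-24, j)
Function('m')(C) = -24 (Function('m')(C) = Mul(Mul(-24, C), Pow(C, -1)) = -24)
Add(Function('W')(Function('X')(3, 4)), Function('m')(-7)) = Add(Add(8, Mul(2, Add(4, 3))), -24) = Add(Add(8, Mul(2, 7)), -24) = Add(Add(8, 14), -24) = Add(22, -24) = -2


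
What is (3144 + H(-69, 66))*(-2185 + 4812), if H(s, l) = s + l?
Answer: 8251407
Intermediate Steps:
H(s, l) = l + s
(3144 + H(-69, 66))*(-2185 + 4812) = (3144 + (66 - 69))*(-2185 + 4812) = (3144 - 3)*2627 = 3141*2627 = 8251407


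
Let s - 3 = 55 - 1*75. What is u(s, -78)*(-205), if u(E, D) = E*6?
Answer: 20910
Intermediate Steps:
s = -17 (s = 3 + (55 - 1*75) = 3 + (55 - 75) = 3 - 20 = -17)
u(E, D) = 6*E
u(s, -78)*(-205) = (6*(-17))*(-205) = -102*(-205) = 20910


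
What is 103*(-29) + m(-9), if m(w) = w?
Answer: -2996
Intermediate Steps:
103*(-29) + m(-9) = 103*(-29) - 9 = -2987 - 9 = -2996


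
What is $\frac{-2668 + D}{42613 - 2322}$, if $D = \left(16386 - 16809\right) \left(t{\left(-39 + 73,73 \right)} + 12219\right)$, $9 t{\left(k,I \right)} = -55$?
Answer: $- \frac{5168720}{40291} \approx -128.28$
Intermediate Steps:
$t{\left(k,I \right)} = - \frac{55}{9}$ ($t{\left(k,I \right)} = \frac{1}{9} \left(-55\right) = - \frac{55}{9}$)
$D = -5166052$ ($D = \left(16386 - 16809\right) \left(- \frac{55}{9} + 12219\right) = \left(-423\right) \frac{109916}{9} = -5166052$)
$\frac{-2668 + D}{42613 - 2322} = \frac{-2668 - 5166052}{42613 - 2322} = - \frac{5168720}{40291}$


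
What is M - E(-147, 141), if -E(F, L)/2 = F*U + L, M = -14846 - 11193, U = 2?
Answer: -26345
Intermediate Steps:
M = -26039
E(F, L) = -4*F - 2*L (E(F, L) = -2*(F*2 + L) = -2*(2*F + L) = -2*(L + 2*F) = -4*F - 2*L)
M - E(-147, 141) = -26039 - (-4*(-147) - 2*141) = -26039 - (588 - 282) = -26039 - 1*306 = -26039 - 306 = -26345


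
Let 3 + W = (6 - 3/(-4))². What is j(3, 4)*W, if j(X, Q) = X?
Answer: 2043/16 ≈ 127.69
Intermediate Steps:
W = 681/16 (W = -3 + (6 - 3/(-4))² = -3 + (6 - 3*(-¼))² = -3 + (6 + ¾)² = -3 + (27/4)² = -3 + 729/16 = 681/16 ≈ 42.563)
j(3, 4)*W = 3*(681/16) = 2043/16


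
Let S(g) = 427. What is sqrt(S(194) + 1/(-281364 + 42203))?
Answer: sqrt(24423538895106)/239161 ≈ 20.664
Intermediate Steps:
sqrt(S(194) + 1/(-281364 + 42203)) = sqrt(427 + 1/(-281364 + 42203)) = sqrt(427 + 1/(-239161)) = sqrt(427 - 1/239161) = sqrt(102121746/239161) = sqrt(24423538895106)/239161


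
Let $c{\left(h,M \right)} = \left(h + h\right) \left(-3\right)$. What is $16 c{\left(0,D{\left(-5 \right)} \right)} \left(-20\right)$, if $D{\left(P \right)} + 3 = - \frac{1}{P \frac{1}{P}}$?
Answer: $0$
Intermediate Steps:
$D{\left(P \right)} = -4$ ($D{\left(P \right)} = -3 - \frac{1}{P \frac{1}{P}} = -3 - 1^{-1} = -3 - 1 = -4$)
$c{\left(h,M \right)} = - 6 h$ ($c{\left(h,M \right)} = 2 h \left(-3\right) = - 6 h$)
$16 c{\left(0,D{\left(-5 \right)} \right)} \left(-20\right) = 16 \left(\left(-6\right) 0\right) \left(-20\right) = 16 \cdot 0 \left(-20\right) = 0 \left(-20\right) = 0$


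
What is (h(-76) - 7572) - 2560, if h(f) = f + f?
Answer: -10284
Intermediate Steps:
h(f) = 2*f
(h(-76) - 7572) - 2560 = (2*(-76) - 7572) - 2560 = (-152 - 7572) - 2560 = -7724 - 2560 = -10284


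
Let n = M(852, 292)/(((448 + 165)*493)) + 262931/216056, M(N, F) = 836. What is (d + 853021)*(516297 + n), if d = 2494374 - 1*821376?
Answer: 85155159282047922138177/65294067704 ≈ 1.3042e+12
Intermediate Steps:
d = 1672998 (d = 2494374 - 821376 = 1672998)
n = 79640737395/65294067704 (n = 836/(((448 + 165)*493)) + 262931/216056 = 836/((613*493)) + 262931*(1/216056) = 836/302209 + 262931/216056 = 79640737395/65294067704 ≈ 1.2197)
(d + 853021)*(516297 + n) = (1672998 + 853021)*(516297 + 79640737395/65294067704) = 2526019*(33711210914109483/65294067704) = 85155159282047922138177/65294067704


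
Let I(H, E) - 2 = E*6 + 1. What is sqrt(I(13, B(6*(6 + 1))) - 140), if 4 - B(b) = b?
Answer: I*sqrt(365) ≈ 19.105*I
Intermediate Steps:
B(b) = 4 - b
I(H, E) = 3 + 6*E (I(H, E) = 2 + (E*6 + 1) = 2 + (6*E + 1) = 2 + (1 + 6*E) = 3 + 6*E)
sqrt(I(13, B(6*(6 + 1))) - 140) = sqrt((3 + 6*(4 - 6*(6 + 1))) - 140) = sqrt((3 + 6*(4 - 6*7)) - 140) = sqrt((3 + 6*(4 - 1*42)) - 140) = sqrt((3 + 6*(4 - 42)) - 140) = sqrt((3 + 6*(-38)) - 140) = sqrt((3 - 228) - 140) = sqrt(-225 - 140) = sqrt(-365) = I*sqrt(365)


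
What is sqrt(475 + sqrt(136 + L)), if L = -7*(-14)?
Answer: sqrt(475 + 3*sqrt(26)) ≈ 22.143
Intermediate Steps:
L = 98
sqrt(475 + sqrt(136 + L)) = sqrt(475 + sqrt(136 + 98)) = sqrt(475 + sqrt(234)) = sqrt(475 + 3*sqrt(26))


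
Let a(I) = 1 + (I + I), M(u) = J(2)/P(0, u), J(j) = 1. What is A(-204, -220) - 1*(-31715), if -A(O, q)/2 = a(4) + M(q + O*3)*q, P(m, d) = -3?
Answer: 94651/3 ≈ 31550.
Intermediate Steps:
M(u) = -⅓ (M(u) = 1/(-3) = 1*(-⅓) = -⅓)
a(I) = 1 + 2*I
A(O, q) = -18 + 2*q/3 (A(O, q) = -2*((1 + 2*4) - q/3) = -2*((1 + 8) - q/3) = -2*(9 - q/3) = -18 + 2*q/3)
A(-204, -220) - 1*(-31715) = (-18 + (⅔)*(-220)) - 1*(-31715) = (-18 - 440/3) + 31715 = -494/3 + 31715 = 94651/3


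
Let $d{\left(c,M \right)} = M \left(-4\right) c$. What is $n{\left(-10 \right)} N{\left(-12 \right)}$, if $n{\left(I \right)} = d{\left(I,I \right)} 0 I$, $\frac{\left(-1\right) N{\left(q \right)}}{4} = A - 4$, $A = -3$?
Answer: $0$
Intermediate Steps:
$d{\left(c,M \right)} = - 4 M c$
$N{\left(q \right)} = 28$ ($N{\left(q \right)} = - 4 \left(-3 - 4\right) = \left(-4\right) \left(-7\right) = 28$)
$n{\left(I \right)} = 0$ ($n{\left(I \right)} = - 4 I I 0 I = - 4 I^{2} \cdot 0 I = 0 I = 0$)
$n{\left(-10 \right)} N{\left(-12 \right)} = 0 \cdot 28 = 0$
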